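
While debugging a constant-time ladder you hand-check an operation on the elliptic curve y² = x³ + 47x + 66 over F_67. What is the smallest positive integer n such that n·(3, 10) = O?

3

2P: tangent at (3, 10): λ = (3·3² + 47)/(2·10) ≡ 7/20. 20⁻¹ ≡ 57 (mod 67), so λ ≡ 7·57 ≡ 64.
  x = λ² - 3 - 3 = 4096 - 6 ≡ 3; y = λ·(3 - 3) - 10 ≡ 57. → (3, 57)
3P: (3, 57) + (3, 10): same x and y₁ ≡ -y₂, so the sum is O.
3P = O, so the order is 3.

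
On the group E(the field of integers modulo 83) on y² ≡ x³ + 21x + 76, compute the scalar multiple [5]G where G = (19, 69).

(52, 26)

Double-and-add on 5 = (101)₂. Start with G = (19, 69) for the leading 1-bit.
double: tangent at (19, 69): λ = (3·19² + 21)/(2·69) ≡ 25/55. 55⁻¹ ≡ 80 (mod 83), so λ ≡ 25·80 ≡ 8.
  x = λ² - 19 - 19 = 64 - 38 ≡ 26; y = λ·(19 - 26) - 69 ≡ 41. → (26, 41)
double: tangent at (26, 41): λ = (3·26² + 21)/(2·41) ≡ 57/82. 82⁻¹ ≡ 82 (mod 83) since 82·82 = 6724 ≡ 1, so λ ≡ 57·82 ≡ 26.
  x = λ² - 26 - 26 = 676 - 52 ≡ 43; y = λ·(26 - 43) - 41 ≡ 15. → (43, 15)
add G: (43, 15) + (19, 69). λ = (69 - 15)/(19 - 43) ≡ 54/59 mod 83. 59⁻¹ ≡ 38 (mod 83) since 59·38 = 2242 ≡ 1, so λ ≡ 60.
  x = λ² - 43 - 19 = 3600 - 62 ≡ 52; y = λ·(43 - 52) - 15 ≡ 26. → (52, 26)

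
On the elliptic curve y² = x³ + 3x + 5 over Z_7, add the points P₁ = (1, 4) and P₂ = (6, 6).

(1, 4) + (6, 6). λ = (6 - 4)/(6 - 1) ≡ 2/5 mod 7. 5⁻¹ ≡ 3 (mod 7), so λ ≡ 6.
  x = λ² - 1 - 6 = 36 - 7 ≡ 1; y = λ·(1 - 1) - 4 ≡ 3. → (1, 3)

(1, 3)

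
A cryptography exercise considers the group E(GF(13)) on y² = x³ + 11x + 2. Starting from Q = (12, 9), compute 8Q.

Double-and-add on 8 = (1000)₂. Start with Q = (12, 9) for the leading 1-bit.
double: tangent at (12, 9): λ = (3·12² + 11)/(2·9) ≡ 1/5. 5⁻¹ ≡ 8 (mod 13) since 5·8 = 40 ≡ 1, so λ ≡ 1·8 ≡ 8.
  x = λ² - 12 - 12 = 64 - 24 ≡ 1; y = λ·(12 - 1) - 9 ≡ 1. → (1, 1)
double: tangent at (1, 1): λ = (3·1² + 11)/(2·1) ≡ 1/2. 2⁻¹ ≡ 7 (mod 13), so λ ≡ 1·7 ≡ 7.
  x = λ² - 1 - 1 = 49 - 2 ≡ 8; y = λ·(1 - 8) - 1 ≡ 2. → (8, 2)
double: tangent at (8, 2): λ = (3·8² + 11)/(2·2) ≡ 8/4. 4⁻¹ ≡ 10 (mod 13) since 4·10 = 40 ≡ 1, so λ ≡ 8·10 ≡ 2.
  x = λ² - 8 - 8 = 4 - 16 ≡ 1; y = λ·(8 - 1) - 2 ≡ 12. → (1, 12)

(1, 12)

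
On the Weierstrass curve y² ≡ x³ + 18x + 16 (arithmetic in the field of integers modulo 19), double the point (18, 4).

tangent at (18, 4): λ = (3·18² + 18)/(2·4) ≡ 2/8. 8⁻¹ ≡ 12 (mod 19) since 8·12 = 96 ≡ 1, so λ ≡ 2·12 ≡ 5.
  x = λ² - 18 - 18 = 25 - 36 ≡ 8; y = λ·(18 - 8) - 4 ≡ 8. → (8, 8)

(8, 8)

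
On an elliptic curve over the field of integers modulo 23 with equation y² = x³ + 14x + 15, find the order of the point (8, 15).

9

2P: tangent at (8, 15): λ = (3·8² + 14)/(2·15) ≡ 22/7. 7⁻¹ ≡ 10 (mod 23), so λ ≡ 22·10 ≡ 13.
  x = λ² - 8 - 8 = 169 - 16 ≡ 15; y = λ·(8 - 15) - 15 ≡ 9. → (15, 9)
3P: (15, 9) + (8, 15). λ = (15 - 9)/(8 - 15) ≡ 6/16 mod 23. 16⁻¹ ≡ 13 (mod 23), so λ ≡ 9.
  x = λ² - 15 - 8 = 81 - 23 ≡ 12; y = λ·(15 - 12) - 9 ≡ 18. → (12, 18)
4P: (12, 18) + (8, 15). λ = (15 - 18)/(8 - 12) ≡ 20/19 mod 23. 19⁻¹ ≡ 17 (mod 23), so λ ≡ 18.
  x = λ² - 12 - 8 = 324 - 20 ≡ 5; y = λ·(12 - 5) - 18 ≡ 16. → (5, 16)
5P: (5, 16) + (8, 15). λ = (15 - 16)/(8 - 5) ≡ 22/3 mod 23. 3⁻¹ ≡ 8 (mod 23) since 3·8 = 24 ≡ 1, so λ ≡ 15.
  x = λ² - 5 - 8 = 225 - 13 ≡ 5; y = λ·(5 - 5) - 16 ≡ 7. → (5, 7)
6P: (5, 7) + (8, 15). λ = (15 - 7)/(8 - 5) ≡ 8/3 mod 23. 3⁻¹ ≡ 8 (mod 23) since 3·8 = 24 ≡ 1, so λ ≡ 18.
  x = λ² - 5 - 8 = 324 - 13 ≡ 12; y = λ·(5 - 12) - 7 ≡ 5. → (12, 5)
7P: (12, 5) + (8, 15). λ = (15 - 5)/(8 - 12) ≡ 10/19 mod 23. 19⁻¹ ≡ 17 (mod 23) since 19·17 = 323 ≡ 1, so λ ≡ 9.
  x = λ² - 12 - 8 = 81 - 20 ≡ 15; y = λ·(12 - 15) - 5 ≡ 14. → (15, 14)
8P: (15, 14) + (8, 15). λ = (15 - 14)/(8 - 15) ≡ 1/16 mod 23. 16⁻¹ ≡ 13 (mod 23), so λ ≡ 13.
  x = λ² - 15 - 8 = 169 - 23 ≡ 8; y = λ·(15 - 8) - 14 ≡ 8. → (8, 8)
9P: (8, 8) + (8, 15): same x and y₁ ≡ -y₂, so the sum is 𝒪.
9P = 𝒪, so the order is 9.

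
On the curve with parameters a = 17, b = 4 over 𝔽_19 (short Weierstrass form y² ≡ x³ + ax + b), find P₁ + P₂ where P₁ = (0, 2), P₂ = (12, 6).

(5, 9)

(0, 2) + (12, 6). λ = (6 - 2)/(12 - 0) ≡ 4/12 mod 19. 12⁻¹ ≡ 8 (mod 19), so λ ≡ 13.
  x = λ² - 0 - 12 = 169 - 12 ≡ 5; y = λ·(0 - 5) - 2 ≡ 9. → (5, 9)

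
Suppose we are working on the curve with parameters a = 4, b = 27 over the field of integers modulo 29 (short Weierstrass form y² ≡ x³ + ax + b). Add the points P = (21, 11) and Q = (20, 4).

(8, 22)

(21, 11) + (20, 4). λ = (4 - 11)/(20 - 21) ≡ 22/28 mod 29. 28⁻¹ ≡ 28 (mod 29), so λ ≡ 7.
  x = λ² - 21 - 20 = 49 - 41 ≡ 8; y = λ·(21 - 8) - 11 ≡ 22. → (8, 22)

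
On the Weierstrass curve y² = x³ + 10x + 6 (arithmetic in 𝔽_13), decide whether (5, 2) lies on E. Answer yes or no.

y² = 2² ≡ 4; x³ + 10x + 6 = 181 ≡ 12 (mod 13). 4 ≠ 12.

no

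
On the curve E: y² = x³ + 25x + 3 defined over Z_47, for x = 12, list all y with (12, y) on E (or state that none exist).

x³ + 25x + 3 = 2031 ≡ 10 (mod 47).
10 is a non-residue mod 47; no y exists.

none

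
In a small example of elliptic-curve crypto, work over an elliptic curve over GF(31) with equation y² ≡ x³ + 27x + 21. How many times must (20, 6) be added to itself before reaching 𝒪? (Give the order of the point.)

2P: tangent at (20, 6): λ = (3·20² + 27)/(2·6) ≡ 18/12. 12⁻¹ ≡ 13 (mod 31) since 12·13 = 156 ≡ 1, so λ ≡ 18·13 ≡ 17.
  x = λ² - 20 - 20 = 289 - 40 ≡ 1; y = λ·(20 - 1) - 6 ≡ 7. → (1, 7)
3P: (1, 7) + (20, 6). λ = (6 - 7)/(20 - 1) ≡ 30/19 mod 31. 19⁻¹ ≡ 18 (mod 31), so λ ≡ 13.
  x = λ² - 1 - 20 = 169 - 21 ≡ 24; y = λ·(1 - 24) - 7 ≡ 4. → (24, 4)
4P: (24, 4) + (20, 6). λ = (6 - 4)/(20 - 24) ≡ 2/27 mod 31. 27⁻¹ ≡ 23 (mod 31) since 27·23 = 621 ≡ 1, so λ ≡ 15.
  x = λ² - 24 - 20 = 225 - 44 ≡ 26; y = λ·(24 - 26) - 4 ≡ 28. → (26, 28)
5P: (26, 28) + (20, 6). λ = (6 - 28)/(20 - 26) ≡ 9/25 mod 31. 25⁻¹ ≡ 5 (mod 31) since 25·5 = 125 ≡ 1, so λ ≡ 14.
  x = λ² - 26 - 20 = 196 - 46 ≡ 26; y = λ·(26 - 26) - 28 ≡ 3. → (26, 3)
6P: (26, 3) + (20, 6). λ = (6 - 3)/(20 - 26) ≡ 3/25 mod 31. 25⁻¹ ≡ 5 (mod 31) since 25·5 = 125 ≡ 1, so λ ≡ 15.
  x = λ² - 26 - 20 = 225 - 46 ≡ 24; y = λ·(26 - 24) - 3 ≡ 27. → (24, 27)
7P: (24, 27) + (20, 6). λ = (6 - 27)/(20 - 24) ≡ 10/27 mod 31. 27⁻¹ ≡ 23 (mod 31), so λ ≡ 13.
  x = λ² - 24 - 20 = 169 - 44 ≡ 1; y = λ·(24 - 1) - 27 ≡ 24. → (1, 24)
8P: (1, 24) + (20, 6). λ = (6 - 24)/(20 - 1) ≡ 13/19 mod 31. 19⁻¹ ≡ 18 (mod 31) since 19·18 = 342 ≡ 1, so λ ≡ 17.
  x = λ² - 1 - 20 = 289 - 21 ≡ 20; y = λ·(1 - 20) - 24 ≡ 25. → (20, 25)
9P: (20, 25) + (20, 6): same x and y₁ ≡ -y₂, so the sum is 𝒪.
9P = 𝒪, so the order is 9.

9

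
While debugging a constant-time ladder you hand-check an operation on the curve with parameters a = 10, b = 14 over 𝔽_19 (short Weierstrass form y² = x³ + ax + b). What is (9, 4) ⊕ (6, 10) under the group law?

(9, 4) + (6, 10). λ = (10 - 4)/(6 - 9) ≡ 6/16 mod 19. 16⁻¹ ≡ 6 (mod 19) since 16·6 = 96 ≡ 1, so λ ≡ 17.
  x = λ² - 9 - 6 = 289 - 15 ≡ 8; y = λ·(9 - 8) - 4 ≡ 13. → (8, 13)

(8, 13)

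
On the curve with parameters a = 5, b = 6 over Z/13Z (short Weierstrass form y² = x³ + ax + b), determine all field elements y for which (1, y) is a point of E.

5, 8

x³ + 5x + 6 = 12 ≡ 12 (mod 13).
Square roots of 12 mod 13: 5 and 8 (since 5² = 25 ≡ 12).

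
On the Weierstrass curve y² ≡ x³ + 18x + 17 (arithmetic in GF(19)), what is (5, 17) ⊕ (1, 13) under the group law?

(14, 12)

(5, 17) + (1, 13). λ = (13 - 17)/(1 - 5) ≡ 15/15 mod 19. 15⁻¹ ≡ 14 (mod 19), so λ ≡ 1.
  x = λ² - 5 - 1 = 1 - 6 ≡ 14; y = λ·(5 - 14) - 17 ≡ 12. → (14, 12)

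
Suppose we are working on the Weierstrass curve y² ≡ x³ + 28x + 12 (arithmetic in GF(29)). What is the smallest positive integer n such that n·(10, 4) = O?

8

2P: tangent at (10, 4): λ = (3·10² + 28)/(2·4) ≡ 9/8. 8⁻¹ ≡ 11 (mod 29) since 8·11 = 88 ≡ 1, so λ ≡ 9·11 ≡ 12.
  x = λ² - 10 - 10 = 144 - 20 ≡ 8; y = λ·(10 - 8) - 4 ≡ 20. → (8, 20)
3P: (8, 20) + (10, 4). λ = (4 - 20)/(10 - 8) ≡ 13/2 mod 29. 2⁻¹ ≡ 15 (mod 29) since 2·15 = 30 ≡ 1, so λ ≡ 21.
  x = λ² - 8 - 10 = 441 - 18 ≡ 17; y = λ·(8 - 17) - 20 ≡ 23. → (17, 23)
4P: (17, 23) + (10, 4). λ = (4 - 23)/(10 - 17) ≡ 10/22 mod 29. 22⁻¹ ≡ 4 (mod 29), so λ ≡ 11.
  x = λ² - 17 - 10 = 121 - 27 ≡ 7; y = λ·(17 - 7) - 23 ≡ 0. → (7, 0)
5P: (7, 0) + (10, 4). λ = (4 - 0)/(10 - 7) ≡ 4/3 mod 29. 3⁻¹ ≡ 10 (mod 29), so λ ≡ 11.
  x = λ² - 7 - 10 = 121 - 17 ≡ 17; y = λ·(7 - 17) - 0 ≡ 6. → (17, 6)
6P: (17, 6) + (10, 4). λ = (4 - 6)/(10 - 17) ≡ 27/22 mod 29. 22⁻¹ ≡ 4 (mod 29), so λ ≡ 21.
  x = λ² - 17 - 10 = 441 - 27 ≡ 8; y = λ·(17 - 8) - 6 ≡ 9. → (8, 9)
7P: (8, 9) + (10, 4). λ = (4 - 9)/(10 - 8) ≡ 24/2 mod 29. 2⁻¹ ≡ 15 (mod 29), so λ ≡ 12.
  x = λ² - 8 - 10 = 144 - 18 ≡ 10; y = λ·(8 - 10) - 9 ≡ 25. → (10, 25)
8P: (10, 25) + (10, 4): same x and y₁ ≡ -y₂, so the sum is O.
8P = O, so the order is 8.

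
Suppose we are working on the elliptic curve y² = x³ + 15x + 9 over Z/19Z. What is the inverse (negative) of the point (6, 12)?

-(6, 12) = (6, -12 mod 19) = (6, 7).

(6, 7)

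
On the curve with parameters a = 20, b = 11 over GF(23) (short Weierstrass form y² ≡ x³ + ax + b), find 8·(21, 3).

Write P = (21, 3).
Double-and-add on 8 = (1000)₂. Start with P = (21, 3) for the leading 1-bit.
double: tangent at (21, 3): λ = (3·21² + 20)/(2·3) ≡ 9/6. 6⁻¹ ≡ 4 (mod 23), so λ ≡ 9·4 ≡ 13.
  x = λ² - 21 - 21 = 169 - 42 ≡ 12; y = λ·(21 - 12) - 3 ≡ 22. → (12, 22)
double: tangent at (12, 22): λ = (3·12² + 20)/(2·22) ≡ 15/21. 21⁻¹ ≡ 11 (mod 23), so λ ≡ 15·11 ≡ 4.
  x = λ² - 12 - 12 = 16 - 24 ≡ 15; y = λ·(12 - 15) - 22 ≡ 12. → (15, 12)
double: tangent at (15, 12): λ = (3·15² + 20)/(2·12) ≡ 5/1. 1⁻¹ ≡ 1 (mod 23), so λ ≡ 5·1 ≡ 5.
  x = λ² - 15 - 15 = 25 - 30 ≡ 18; y = λ·(15 - 18) - 12 ≡ 19. → (18, 19)

(18, 19)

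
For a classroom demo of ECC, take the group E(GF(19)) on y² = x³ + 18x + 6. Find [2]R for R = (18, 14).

(18, 5)

tangent at (18, 14): λ = (3·18² + 18)/(2·14) ≡ 2/9. 9⁻¹ ≡ 17 (mod 19), so λ ≡ 2·17 ≡ 15.
  x = λ² - 18 - 18 = 225 - 36 ≡ 18; y = λ·(18 - 18) - 14 ≡ 5. → (18, 5)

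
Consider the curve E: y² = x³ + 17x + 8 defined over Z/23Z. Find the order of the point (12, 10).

10

2P: tangent at (12, 10): λ = (3·12² + 17)/(2·10) ≡ 12/20. 20⁻¹ ≡ 15 (mod 23), so λ ≡ 12·15 ≡ 19.
  x = λ² - 12 - 12 = 361 - 24 ≡ 15; y = λ·(12 - 15) - 10 ≡ 2. → (15, 2)
3P: (15, 2) + (12, 10). λ = (10 - 2)/(12 - 15) ≡ 8/20 mod 23. 20⁻¹ ≡ 15 (mod 23) since 20·15 = 300 ≡ 1, so λ ≡ 5.
  x = λ² - 15 - 12 = 25 - 27 ≡ 21; y = λ·(15 - 21) - 2 ≡ 14. → (21, 14)
4P: (21, 14) + (12, 10). λ = (10 - 14)/(12 - 21) ≡ 19/14 mod 23. 14⁻¹ ≡ 5 (mod 23) since 14·5 = 70 ≡ 1, so λ ≡ 3.
  x = λ² - 21 - 12 = 9 - 33 ≡ 22; y = λ·(21 - 22) - 14 ≡ 6. → (22, 6)
5P: (22, 6) + (12, 10). λ = (10 - 6)/(12 - 22) ≡ 4/13 mod 23. 13⁻¹ ≡ 16 (mod 23) since 13·16 = 208 ≡ 1, so λ ≡ 18.
  x = λ² - 22 - 12 = 324 - 34 ≡ 14; y = λ·(22 - 14) - 6 ≡ 0. → (14, 0)
6P: (14, 0) + (12, 10). λ = (10 - 0)/(12 - 14) ≡ 10/21 mod 23. 21⁻¹ ≡ 11 (mod 23), so λ ≡ 18.
  x = λ² - 14 - 12 = 324 - 26 ≡ 22; y = λ·(14 - 22) - 0 ≡ 17. → (22, 17)
7P: (22, 17) + (12, 10). λ = (10 - 17)/(12 - 22) ≡ 16/13 mod 23. 13⁻¹ ≡ 16 (mod 23), so λ ≡ 3.
  x = λ² - 22 - 12 = 9 - 34 ≡ 21; y = λ·(22 - 21) - 17 ≡ 9. → (21, 9)
8P: (21, 9) + (12, 10). λ = (10 - 9)/(12 - 21) ≡ 1/14 mod 23. 14⁻¹ ≡ 5 (mod 23), so λ ≡ 5.
  x = λ² - 21 - 12 = 25 - 33 ≡ 15; y = λ·(21 - 15) - 9 ≡ 21. → (15, 21)
9P: (15, 21) + (12, 10). λ = (10 - 21)/(12 - 15) ≡ 12/20 mod 23. 20⁻¹ ≡ 15 (mod 23), so λ ≡ 19.
  x = λ² - 15 - 12 = 361 - 27 ≡ 12; y = λ·(15 - 12) - 21 ≡ 13. → (12, 13)
10P: (12, 13) + (12, 10): same x and y₁ ≡ -y₂, so the sum is ∞.
10P = ∞, so the order is 10.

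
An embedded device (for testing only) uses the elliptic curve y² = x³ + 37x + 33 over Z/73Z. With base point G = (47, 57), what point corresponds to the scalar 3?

Repeated addition: build up to 3G.
2G: tangent at (47, 57): λ = (3·47² + 37)/(2·57) ≡ 21/41. 41⁻¹ ≡ 57 (mod 73) since 41·57 = 2337 ≡ 1, so λ ≡ 21·57 ≡ 29.
  x = λ² - 47 - 47 = 841 - 94 ≡ 17; y = λ·(47 - 17) - 57 ≡ 10. → (17, 10)
3G: (17, 10) + (47, 57). λ = (57 - 10)/(47 - 17) ≡ 47/30 mod 73. 30⁻¹ ≡ 56 (mod 73), so λ ≡ 4.
  x = λ² - 17 - 47 = 16 - 64 ≡ 25; y = λ·(17 - 25) - 10 ≡ 31. → (25, 31)

(25, 31)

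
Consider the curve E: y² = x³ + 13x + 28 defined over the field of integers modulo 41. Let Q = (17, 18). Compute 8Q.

Double-and-add on 8 = (1000)₂. Start with Q = (17, 18) for the leading 1-bit.
double: tangent at (17, 18): λ = (3·17² + 13)/(2·18) ≡ 19/36. 36⁻¹ ≡ 8 (mod 41) since 36·8 = 288 ≡ 1, so λ ≡ 19·8 ≡ 29.
  x = λ² - 17 - 17 = 841 - 34 ≡ 28; y = λ·(17 - 28) - 18 ≡ 32. → (28, 32)
double: tangent at (28, 32): λ = (3·28² + 13)/(2·32) ≡ 28/23. 23⁻¹ ≡ 25 (mod 41), so λ ≡ 28·25 ≡ 3.
  x = λ² - 28 - 28 = 9 - 56 ≡ 35; y = λ·(28 - 35) - 32 ≡ 29. → (35, 29)
double: tangent at (35, 29): λ = (3·35² + 13)/(2·29) ≡ 39/17. 17⁻¹ ≡ 29 (mod 41), so λ ≡ 39·29 ≡ 24.
  x = λ² - 35 - 35 = 576 - 70 ≡ 14; y = λ·(35 - 14) - 29 ≡ 24. → (14, 24)

(14, 24)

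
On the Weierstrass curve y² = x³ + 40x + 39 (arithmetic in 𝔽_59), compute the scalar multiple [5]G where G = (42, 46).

(21, 13)

Repeated addition: build up to 5G.
2G: tangent at (42, 46): λ = (3·42² + 40)/(2·46) ≡ 22/33. 33⁻¹ ≡ 34 (mod 59), so λ ≡ 22·34 ≡ 40.
  x = λ² - 42 - 42 = 1600 - 84 ≡ 41; y = λ·(42 - 41) - 46 ≡ 53. → (41, 53)
3G: (41, 53) + (42, 46). λ = (46 - 53)/(42 - 41) ≡ 52/1 mod 59. 1⁻¹ ≡ 1 (mod 59), so λ ≡ 52.
  x = λ² - 41 - 42 = 2704 - 83 ≡ 25; y = λ·(41 - 25) - 53 ≡ 12. → (25, 12)
4G: (25, 12) + (42, 46). λ = (46 - 12)/(42 - 25) ≡ 34/17 mod 59. 17⁻¹ ≡ 7 (mod 59), so λ ≡ 2.
  x = λ² - 25 - 42 = 4 - 67 ≡ 55; y = λ·(25 - 55) - 12 ≡ 46. → (55, 46)
5G: (55, 46) + (42, 46). λ = (46 - 46)/(42 - 55) ≡ 0/46 mod 59. 46⁻¹ ≡ 9 (mod 59), so λ ≡ 0.
  x = λ² - 55 - 42 = 0 - 97 ≡ 21; y = λ·(55 - 21) - 46 ≡ 13. → (21, 13)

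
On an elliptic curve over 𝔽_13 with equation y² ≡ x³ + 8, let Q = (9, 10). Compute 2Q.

tangent at (9, 10): λ = (3·9² + 0)/(2·10) ≡ 9/7. 7⁻¹ ≡ 2 (mod 13), so λ ≡ 9·2 ≡ 5.
  x = λ² - 9 - 9 = 25 - 18 ≡ 7; y = λ·(9 - 7) - 10 ≡ 0. → (7, 0)

(7, 0)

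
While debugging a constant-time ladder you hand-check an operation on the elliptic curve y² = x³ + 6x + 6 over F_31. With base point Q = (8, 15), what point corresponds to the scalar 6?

(8, 15)

Repeated addition: build up to 6Q.
2Q: tangent at (8, 15): λ = (3·8² + 6)/(2·15) ≡ 12/30. 30⁻¹ ≡ 30 (mod 31), so λ ≡ 12·30 ≡ 19.
  x = λ² - 8 - 8 = 361 - 16 ≡ 4; y = λ·(8 - 4) - 15 ≡ 30. → (4, 30)
3Q: (4, 30) + (8, 15). λ = (15 - 30)/(8 - 4) ≡ 16/4 mod 31. 4⁻¹ ≡ 8 (mod 31) since 4·8 = 32 ≡ 1, so λ ≡ 4.
  x = λ² - 4 - 8 = 16 - 12 ≡ 4; y = λ·(4 - 4) - 30 ≡ 1. → (4, 1)
4Q: (4, 1) + (8, 15). λ = (15 - 1)/(8 - 4) ≡ 14/4 mod 31. 4⁻¹ ≡ 8 (mod 31), so λ ≡ 19.
  x = λ² - 4 - 8 = 361 - 12 ≡ 8; y = λ·(4 - 8) - 1 ≡ 16. → (8, 16)
5Q: (8, 16) + (8, 15): same x and y₁ ≡ -y₂, so the sum is O.
6Q: O + (8, 15) = (8, 15) (identity).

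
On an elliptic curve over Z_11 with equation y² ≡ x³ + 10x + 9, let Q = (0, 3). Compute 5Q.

Double-and-add on 5 = (101)₂. Start with Q = (0, 3) for the leading 1-bit.
double: tangent at (0, 3): λ = (3·0² + 10)/(2·3) ≡ 10/6. 6⁻¹ ≡ 2 (mod 11) since 6·2 = 12 ≡ 1, so λ ≡ 10·2 ≡ 9.
  x = λ² - 0 - 0 = 81 - 0 ≡ 4; y = λ·(0 - 4) - 3 ≡ 5. → (4, 5)
double: tangent at (4, 5): λ = (3·4² + 10)/(2·5) ≡ 3/10. 10⁻¹ ≡ 10 (mod 11), so λ ≡ 3·10 ≡ 8.
  x = λ² - 4 - 4 = 64 - 8 ≡ 1; y = λ·(4 - 1) - 5 ≡ 8. → (1, 8)
add Q: (1, 8) + (0, 3). λ = (3 - 8)/(0 - 1) ≡ 6/10 mod 11. 10⁻¹ ≡ 10 (mod 11), so λ ≡ 5.
  x = λ² - 1 - 0 = 25 - 1 ≡ 2; y = λ·(1 - 2) - 8 ≡ 9. → (2, 9)

(2, 9)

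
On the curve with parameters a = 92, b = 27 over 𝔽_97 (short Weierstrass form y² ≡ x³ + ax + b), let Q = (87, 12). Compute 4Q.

(57, 21)

Double-and-add on 4 = (100)₂. Start with Q = (87, 12) for the leading 1-bit.
double: tangent at (87, 12): λ = (3·87² + 92)/(2·12) ≡ 4/24. 24⁻¹ ≡ 93 (mod 97) since 24·93 = 2232 ≡ 1, so λ ≡ 4·93 ≡ 81.
  x = λ² - 87 - 87 = 6561 - 174 ≡ 82; y = λ·(87 - 82) - 12 ≡ 5. → (82, 5)
double: tangent at (82, 5): λ = (3·82² + 92)/(2·5) ≡ 88/10. 10⁻¹ ≡ 68 (mod 97), so λ ≡ 88·68 ≡ 67.
  x = λ² - 82 - 82 = 4489 - 164 ≡ 57; y = λ·(82 - 57) - 5 ≡ 21. → (57, 21)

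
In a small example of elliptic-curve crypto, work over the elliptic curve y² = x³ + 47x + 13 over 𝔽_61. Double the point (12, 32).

(46, 9)

tangent at (12, 32): λ = (3·12² + 47)/(2·32) ≡ 52/3. 3⁻¹ ≡ 41 (mod 61), so λ ≡ 52·41 ≡ 58.
  x = λ² - 12 - 12 = 3364 - 24 ≡ 46; y = λ·(12 - 46) - 32 ≡ 9. → (46, 9)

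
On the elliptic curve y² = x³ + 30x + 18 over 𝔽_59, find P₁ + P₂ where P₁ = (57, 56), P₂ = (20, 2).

(57, 56) + (20, 2). λ = (2 - 56)/(20 - 57) ≡ 5/22 mod 59. 22⁻¹ ≡ 51 (mod 59), so λ ≡ 19.
  x = λ² - 57 - 20 = 361 - 77 ≡ 48; y = λ·(57 - 48) - 56 ≡ 56. → (48, 56)

(48, 56)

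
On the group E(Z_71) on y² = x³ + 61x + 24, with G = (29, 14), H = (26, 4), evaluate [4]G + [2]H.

First 4G:
Double-and-add on 4 = (100)₂. Start with G = (29, 14) for the leading 1-bit.
double: tangent at (29, 14): λ = (3·29² + 61)/(2·14) ≡ 28/28. 28⁻¹ ≡ 33 (mod 71), so λ ≡ 28·33 ≡ 1.
  x = λ² - 29 - 29 = 1 - 58 ≡ 14; y = λ·(29 - 14) - 14 ≡ 1. → (14, 1)
double: tangent at (14, 1): λ = (3·14² + 61)/(2·1) ≡ 10/2. 2⁻¹ ≡ 36 (mod 71) since 2·36 = 72 ≡ 1, so λ ≡ 10·36 ≡ 5.
  x = λ² - 14 - 14 = 25 - 28 ≡ 68; y = λ·(14 - 68) - 1 ≡ 13. → (68, 13)
4G = (68, 13).
Next 2H:
Repeated addition: build up to 2H.
2H: tangent at (26, 4): λ = (3·26² + 61)/(2·4) ≡ 30/8. 8⁻¹ ≡ 9 (mod 71), so λ ≡ 30·9 ≡ 57.
  x = λ² - 26 - 26 = 3249 - 52 ≡ 2; y = λ·(26 - 2) - 4 ≡ 15. → (2, 15)
2H = (2, 15).
Finally 4G + 2H:
(68, 13) + (2, 15). λ = (15 - 13)/(2 - 68) ≡ 2/5 mod 71. 5⁻¹ ≡ 57 (mod 71) since 5·57 = 285 ≡ 1, so λ ≡ 43.
  x = λ² - 68 - 2 = 1849 - 70 ≡ 4; y = λ·(68 - 4) - 13 ≡ 41. → (4, 41)

(4, 41)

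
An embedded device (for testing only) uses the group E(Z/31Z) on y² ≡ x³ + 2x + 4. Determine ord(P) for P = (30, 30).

7

2P: tangent at (30, 30): λ = (3·30² + 2)/(2·30) ≡ 5/29. 29⁻¹ ≡ 15 (mod 31) since 29·15 = 435 ≡ 1, so λ ≡ 5·15 ≡ 13.
  x = λ² - 30 - 30 = 169 - 60 ≡ 16; y = λ·(30 - 16) - 30 ≡ 28. → (16, 28)
3P: (16, 28) + (30, 30). λ = (30 - 28)/(30 - 16) ≡ 2/14 mod 31. 14⁻¹ ≡ 20 (mod 31) since 14·20 = 280 ≡ 1, so λ ≡ 9.
  x = λ² - 16 - 30 = 81 - 46 ≡ 4; y = λ·(16 - 4) - 28 ≡ 18. → (4, 18)
4P: (4, 18) + (30, 30). λ = (30 - 18)/(30 - 4) ≡ 12/26 mod 31. 26⁻¹ ≡ 6 (mod 31), so λ ≡ 10.
  x = λ² - 4 - 30 = 100 - 34 ≡ 4; y = λ·(4 - 4) - 18 ≡ 13. → (4, 13)
5P: (4, 13) + (30, 30). λ = (30 - 13)/(30 - 4) ≡ 17/26 mod 31. 26⁻¹ ≡ 6 (mod 31), so λ ≡ 9.
  x = λ² - 4 - 30 = 81 - 34 ≡ 16; y = λ·(4 - 16) - 13 ≡ 3. → (16, 3)
6P: (16, 3) + (30, 30). λ = (30 - 3)/(30 - 16) ≡ 27/14 mod 31. 14⁻¹ ≡ 20 (mod 31), so λ ≡ 13.
  x = λ² - 16 - 30 = 169 - 46 ≡ 30; y = λ·(16 - 30) - 3 ≡ 1. → (30, 1)
7P: (30, 1) + (30, 30): same x and y₁ ≡ -y₂, so the sum is 𝒪.
7P = 𝒪, so the order is 7.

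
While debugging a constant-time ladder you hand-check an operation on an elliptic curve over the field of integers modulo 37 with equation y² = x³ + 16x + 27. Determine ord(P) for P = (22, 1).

2P: tangent at (22, 1): λ = (3·22² + 16)/(2·1) ≡ 25/2. 2⁻¹ ≡ 19 (mod 37), so λ ≡ 25·19 ≡ 31.
  x = λ² - 22 - 22 = 961 - 44 ≡ 29; y = λ·(22 - 29) - 1 ≡ 4. → (29, 4)
3P: (29, 4) + (22, 1). λ = (1 - 4)/(22 - 29) ≡ 34/30 mod 37. 30⁻¹ ≡ 21 (mod 37), so λ ≡ 11.
  x = λ² - 29 - 22 = 121 - 51 ≡ 33; y = λ·(29 - 33) - 4 ≡ 26. → (33, 26)
4P: (33, 26) + (22, 1). λ = (1 - 26)/(22 - 33) ≡ 12/26 mod 37. 26⁻¹ ≡ 10 (mod 37), so λ ≡ 9.
  x = λ² - 33 - 22 = 81 - 55 ≡ 26; y = λ·(33 - 26) - 26 ≡ 0. → (26, 0)
5P: (26, 0) + (22, 1). λ = (1 - 0)/(22 - 26) ≡ 1/33 mod 37. 33⁻¹ ≡ 9 (mod 37) since 33·9 = 297 ≡ 1, so λ ≡ 9.
  x = λ² - 26 - 22 = 81 - 48 ≡ 33; y = λ·(26 - 33) - 0 ≡ 11. → (33, 11)
6P: (33, 11) + (22, 1). λ = (1 - 11)/(22 - 33) ≡ 27/26 mod 37. 26⁻¹ ≡ 10 (mod 37), so λ ≡ 11.
  x = λ² - 33 - 22 = 121 - 55 ≡ 29; y = λ·(33 - 29) - 11 ≡ 33. → (29, 33)
7P: (29, 33) + (22, 1). λ = (1 - 33)/(22 - 29) ≡ 5/30 mod 37. 30⁻¹ ≡ 21 (mod 37) since 30·21 = 630 ≡ 1, so λ ≡ 31.
  x = λ² - 29 - 22 = 961 - 51 ≡ 22; y = λ·(29 - 22) - 33 ≡ 36. → (22, 36)
8P: (22, 36) + (22, 1): same x and y₁ ≡ -y₂, so the sum is 𝒪.
8P = 𝒪, so the order is 8.

8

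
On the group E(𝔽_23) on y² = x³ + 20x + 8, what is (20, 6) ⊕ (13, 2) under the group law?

(20, 6) + (13, 2). λ = (2 - 6)/(13 - 20) ≡ 19/16 mod 23. 16⁻¹ ≡ 13 (mod 23), so λ ≡ 17.
  x = λ² - 20 - 13 = 289 - 33 ≡ 3; y = λ·(20 - 3) - 6 ≡ 7. → (3, 7)

(3, 7)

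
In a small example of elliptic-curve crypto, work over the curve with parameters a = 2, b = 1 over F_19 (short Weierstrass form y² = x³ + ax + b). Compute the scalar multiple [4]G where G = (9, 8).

(4, 15)

Double-and-add on 4 = (100)₂. Start with G = (9, 8) for the leading 1-bit.
double: tangent at (9, 8): λ = (3·9² + 2)/(2·8) ≡ 17/16. 16⁻¹ ≡ 6 (mod 19), so λ ≡ 17·6 ≡ 7.
  x = λ² - 9 - 9 = 49 - 18 ≡ 12; y = λ·(9 - 12) - 8 ≡ 9. → (12, 9)
double: tangent at (12, 9): λ = (3·12² + 2)/(2·9) ≡ 16/18. 18⁻¹ ≡ 18 (mod 19), so λ ≡ 16·18 ≡ 3.
  x = λ² - 12 - 12 = 9 - 24 ≡ 4; y = λ·(12 - 4) - 9 ≡ 15. → (4, 15)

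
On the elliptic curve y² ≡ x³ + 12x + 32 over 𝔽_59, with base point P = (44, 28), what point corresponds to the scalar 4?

(1, 24)

Double-and-add on 4 = (100)₂. Start with P = (44, 28) for the leading 1-bit.
double: tangent at (44, 28): λ = (3·44² + 12)/(2·28) ≡ 38/56. 56⁻¹ ≡ 39 (mod 59) since 56·39 = 2184 ≡ 1, so λ ≡ 38·39 ≡ 7.
  x = λ² - 44 - 44 = 49 - 88 ≡ 20; y = λ·(44 - 20) - 28 ≡ 22. → (20, 22)
double: tangent at (20, 22): λ = (3·20² + 12)/(2·22) ≡ 32/44. 44⁻¹ ≡ 55 (mod 59), so λ ≡ 32·55 ≡ 49.
  x = λ² - 20 - 20 = 2401 - 40 ≡ 1; y = λ·(20 - 1) - 22 ≡ 24. → (1, 24)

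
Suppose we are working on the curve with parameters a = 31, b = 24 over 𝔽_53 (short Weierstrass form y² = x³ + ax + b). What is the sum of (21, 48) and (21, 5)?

The two points share x = 21 and their y-coordinates satisfy 48 + 5 ≡ 0 (mod 53), so they are inverses. Their sum is O.

O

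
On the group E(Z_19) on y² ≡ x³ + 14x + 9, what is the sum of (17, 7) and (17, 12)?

O

The two points share x = 17 and their y-coordinates satisfy 7 + 12 ≡ 0 (mod 19), so they are inverses. Their sum is O.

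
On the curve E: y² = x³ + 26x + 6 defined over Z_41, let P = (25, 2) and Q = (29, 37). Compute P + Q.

(25, 2) + (29, 37). λ = (37 - 2)/(29 - 25) ≡ 35/4 mod 41. 4⁻¹ ≡ 31 (mod 41) since 4·31 = 124 ≡ 1, so λ ≡ 19.
  x = λ² - 25 - 29 = 361 - 54 ≡ 20; y = λ·(25 - 20) - 2 ≡ 11. → (20, 11)

(20, 11)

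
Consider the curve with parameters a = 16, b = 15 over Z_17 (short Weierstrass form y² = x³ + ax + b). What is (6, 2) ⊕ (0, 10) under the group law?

(9, 2)

(6, 2) + (0, 10). λ = (10 - 2)/(0 - 6) ≡ 8/11 mod 17. 11⁻¹ ≡ 14 (mod 17), so λ ≡ 10.
  x = λ² - 6 - 0 = 100 - 6 ≡ 9; y = λ·(6 - 9) - 2 ≡ 2. → (9, 2)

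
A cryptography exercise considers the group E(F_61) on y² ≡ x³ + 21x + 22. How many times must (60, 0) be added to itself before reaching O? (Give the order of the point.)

2

2P: (60, 0) + (60, 0): same x and y₁ ≡ -y₂, so the sum is O.
2P = O, so the order is 2.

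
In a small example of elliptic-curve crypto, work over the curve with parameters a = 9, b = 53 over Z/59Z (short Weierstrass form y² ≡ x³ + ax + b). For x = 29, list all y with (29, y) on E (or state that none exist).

x³ + 9x + 53 = 24703 ≡ 41 (mod 59).
Square roots of 41 mod 59: 10 and 49 (since 10² = 100 ≡ 41).

10, 49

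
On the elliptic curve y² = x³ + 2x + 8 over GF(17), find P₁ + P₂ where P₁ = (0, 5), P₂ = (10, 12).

(0, 5) + (10, 12). λ = (12 - 5)/(10 - 0) ≡ 7/10 mod 17. 10⁻¹ ≡ 12 (mod 17), so λ ≡ 16.
  x = λ² - 0 - 10 = 256 - 10 ≡ 8; y = λ·(0 - 8) - 5 ≡ 3. → (8, 3)

(8, 3)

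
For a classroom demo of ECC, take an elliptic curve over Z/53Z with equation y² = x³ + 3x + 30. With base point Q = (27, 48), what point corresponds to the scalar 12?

Repeated addition: build up to 12Q.
2Q: tangent at (27, 48): λ = (3·27² + 3)/(2·48) ≡ 17/43. 43⁻¹ ≡ 37 (mod 53), so λ ≡ 17·37 ≡ 46.
  x = λ² - 27 - 27 = 2116 - 54 ≡ 48; y = λ·(27 - 48) - 48 ≡ 46. → (48, 46)
3Q: (48, 46) + (27, 48). λ = (48 - 46)/(27 - 48) ≡ 2/32 mod 53. 32⁻¹ ≡ 5 (mod 53) since 32·5 = 160 ≡ 1, so λ ≡ 10.
  x = λ² - 48 - 27 = 100 - 75 ≡ 25; y = λ·(48 - 25) - 46 ≡ 25. → (25, 25)
4Q: (25, 25) + (27, 48). λ = (48 - 25)/(27 - 25) ≡ 23/2 mod 53. 2⁻¹ ≡ 27 (mod 53) since 2·27 = 54 ≡ 1, so λ ≡ 38.
  x = λ² - 25 - 27 = 1444 - 52 ≡ 14; y = λ·(25 - 14) - 25 ≡ 22. → (14, 22)
5Q: (14, 22) + (27, 48). λ = (48 - 22)/(27 - 14) ≡ 26/13 mod 53. 13⁻¹ ≡ 49 (mod 53), so λ ≡ 2.
  x = λ² - 14 - 27 = 4 - 41 ≡ 16; y = λ·(14 - 16) - 22 ≡ 27. → (16, 27)
6Q: (16, 27) + (27, 48). λ = (48 - 27)/(27 - 16) ≡ 21/11 mod 53. 11⁻¹ ≡ 29 (mod 53) since 11·29 = 319 ≡ 1, so λ ≡ 26.
  x = λ² - 16 - 27 = 676 - 43 ≡ 50; y = λ·(16 - 50) - 27 ≡ 43. → (50, 43)
7Q: (50, 43) + (27, 48). λ = (48 - 43)/(27 - 50) ≡ 5/30 mod 53. 30⁻¹ ≡ 23 (mod 53), so λ ≡ 9.
  x = λ² - 50 - 27 = 81 - 77 ≡ 4; y = λ·(50 - 4) - 43 ≡ 0. → (4, 0)
8Q: (4, 0) + (27, 48). λ = (48 - 0)/(27 - 4) ≡ 48/23 mod 53. 23⁻¹ ≡ 30 (mod 53), so λ ≡ 9.
  x = λ² - 4 - 27 = 81 - 31 ≡ 50; y = λ·(4 - 50) - 0 ≡ 10. → (50, 10)
9Q: (50, 10) + (27, 48). λ = (48 - 10)/(27 - 50) ≡ 38/30 mod 53. 30⁻¹ ≡ 23 (mod 53), so λ ≡ 26.
  x = λ² - 50 - 27 = 676 - 77 ≡ 16; y = λ·(50 - 16) - 10 ≡ 26. → (16, 26)
10Q: (16, 26) + (27, 48). λ = (48 - 26)/(27 - 16) ≡ 22/11 mod 53. 11⁻¹ ≡ 29 (mod 53), so λ ≡ 2.
  x = λ² - 16 - 27 = 4 - 43 ≡ 14; y = λ·(16 - 14) - 26 ≡ 31. → (14, 31)
11Q: (14, 31) + (27, 48). λ = (48 - 31)/(27 - 14) ≡ 17/13 mod 53. 13⁻¹ ≡ 49 (mod 53), so λ ≡ 38.
  x = λ² - 14 - 27 = 1444 - 41 ≡ 25; y = λ·(14 - 25) - 31 ≡ 28. → (25, 28)
12Q: (25, 28) + (27, 48). λ = (48 - 28)/(27 - 25) ≡ 20/2 mod 53. 2⁻¹ ≡ 27 (mod 53), so λ ≡ 10.
  x = λ² - 25 - 27 = 100 - 52 ≡ 48; y = λ·(25 - 48) - 28 ≡ 7. → (48, 7)

(48, 7)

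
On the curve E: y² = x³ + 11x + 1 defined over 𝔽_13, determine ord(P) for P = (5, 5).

2P: tangent at (5, 5): λ = (3·5² + 11)/(2·5) ≡ 8/10. 10⁻¹ ≡ 4 (mod 13) since 10·4 = 40 ≡ 1, so λ ≡ 8·4 ≡ 6.
  x = λ² - 5 - 5 = 36 - 10 ≡ 0; y = λ·(5 - 0) - 5 ≡ 12. → (0, 12)
3P: (0, 12) + (5, 5). λ = (5 - 12)/(5 - 0) ≡ 6/5 mod 13. 5⁻¹ ≡ 8 (mod 13) since 5·8 = 40 ≡ 1, so λ ≡ 9.
  x = λ² - 0 - 5 = 81 - 5 ≡ 11; y = λ·(0 - 11) - 12 ≡ 6. → (11, 6)
4P: (11, 6) + (5, 5). λ = (5 - 6)/(5 - 11) ≡ 12/7 mod 13. 7⁻¹ ≡ 2 (mod 13), so λ ≡ 11.
  x = λ² - 11 - 5 = 121 - 16 ≡ 1; y = λ·(11 - 1) - 6 ≡ 0. → (1, 0)
5P: (1, 0) + (5, 5). λ = (5 - 0)/(5 - 1) ≡ 5/4 mod 13. 4⁻¹ ≡ 10 (mod 13), so λ ≡ 11.
  x = λ² - 1 - 5 = 121 - 6 ≡ 11; y = λ·(1 - 11) - 0 ≡ 7. → (11, 7)
6P: (11, 7) + (5, 5). λ = (5 - 7)/(5 - 11) ≡ 11/7 mod 13. 7⁻¹ ≡ 2 (mod 13), so λ ≡ 9.
  x = λ² - 11 - 5 = 81 - 16 ≡ 0; y = λ·(11 - 0) - 7 ≡ 1. → (0, 1)
7P: (0, 1) + (5, 5). λ = (5 - 1)/(5 - 0) ≡ 4/5 mod 13. 5⁻¹ ≡ 8 (mod 13), so λ ≡ 6.
  x = λ² - 0 - 5 = 36 - 5 ≡ 5; y = λ·(0 - 5) - 1 ≡ 8. → (5, 8)
8P: (5, 8) + (5, 5): same x and y₁ ≡ -y₂, so the sum is ∞.
8P = ∞, so the order is 8.

8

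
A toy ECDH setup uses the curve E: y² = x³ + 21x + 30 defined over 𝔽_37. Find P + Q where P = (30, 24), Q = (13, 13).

(30, 24) + (13, 13). λ = (13 - 24)/(13 - 30) ≡ 26/20 mod 37. 20⁻¹ ≡ 13 (mod 37), so λ ≡ 5.
  x = λ² - 30 - 13 = 25 - 43 ≡ 19; y = λ·(30 - 19) - 24 ≡ 31. → (19, 31)

(19, 31)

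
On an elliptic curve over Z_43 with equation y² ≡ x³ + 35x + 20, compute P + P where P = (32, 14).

(4, 40)

tangent at (32, 14): λ = (3·32² + 35)/(2·14) ≡ 11/28. 28⁻¹ ≡ 20 (mod 43) since 28·20 = 560 ≡ 1, so λ ≡ 11·20 ≡ 5.
  x = λ² - 32 - 32 = 25 - 64 ≡ 4; y = λ·(32 - 4) - 14 ≡ 40. → (4, 40)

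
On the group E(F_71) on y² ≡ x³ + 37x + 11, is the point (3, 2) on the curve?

y² = 2² ≡ 4; x³ + 37x + 11 = 149 ≡ 7 (mod 71). 4 ≠ 7.

no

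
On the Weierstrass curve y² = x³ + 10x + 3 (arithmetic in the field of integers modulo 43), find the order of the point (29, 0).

2P: (29, 0) + (29, 0): same x and y₁ ≡ -y₂, so the sum is ∞.
2P = ∞, so the order is 2.

2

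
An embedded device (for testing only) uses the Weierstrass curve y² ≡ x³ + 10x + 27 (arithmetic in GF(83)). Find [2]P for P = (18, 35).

tangent at (18, 35): λ = (3·18² + 10)/(2·35) ≡ 69/70. 70⁻¹ ≡ 51 (mod 83) since 70·51 = 3570 ≡ 1, so λ ≡ 69·51 ≡ 33.
  x = λ² - 18 - 18 = 1089 - 36 ≡ 57; y = λ·(18 - 57) - 35 ≡ 6. → (57, 6)

(57, 6)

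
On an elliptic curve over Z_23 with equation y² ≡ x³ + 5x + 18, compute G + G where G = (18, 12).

tangent at (18, 12): λ = (3·18² + 5)/(2·12) ≡ 11/1. 1⁻¹ ≡ 1 (mod 23), so λ ≡ 11·1 ≡ 11.
  x = λ² - 18 - 18 = 121 - 36 ≡ 16; y = λ·(18 - 16) - 12 ≡ 10. → (16, 10)

(16, 10)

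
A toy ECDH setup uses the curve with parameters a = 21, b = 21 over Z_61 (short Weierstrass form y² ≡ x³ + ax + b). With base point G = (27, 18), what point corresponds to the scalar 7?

Repeated addition: build up to 7G.
2G: tangent at (27, 18): λ = (3·27² + 21)/(2·18) ≡ 12/36. 36⁻¹ ≡ 39 (mod 61), so λ ≡ 12·39 ≡ 41.
  x = λ² - 27 - 27 = 1681 - 54 ≡ 41; y = λ·(27 - 41) - 18 ≡ 18. → (41, 18)
3G: (41, 18) + (27, 18). λ = (18 - 18)/(27 - 41) ≡ 0/47 mod 61. 47⁻¹ ≡ 13 (mod 61), so λ ≡ 0.
  x = λ² - 41 - 27 = 0 - 68 ≡ 54; y = λ·(41 - 54) - 18 ≡ 43. → (54, 43)
4G: (54, 43) + (27, 18). λ = (18 - 43)/(27 - 54) ≡ 36/34 mod 61. 34⁻¹ ≡ 9 (mod 61), so λ ≡ 19.
  x = λ² - 54 - 27 = 361 - 81 ≡ 36; y = λ·(54 - 36) - 43 ≡ 55. → (36, 55)
5G: (36, 55) + (27, 18). λ = (18 - 55)/(27 - 36) ≡ 24/52 mod 61. 52⁻¹ ≡ 27 (mod 61), so λ ≡ 38.
  x = λ² - 36 - 27 = 1444 - 63 ≡ 39; y = λ·(36 - 39) - 55 ≡ 14. → (39, 14)
6G: (39, 14) + (27, 18). λ = (18 - 14)/(27 - 39) ≡ 4/49 mod 61. 49⁻¹ ≡ 5 (mod 61), so λ ≡ 20.
  x = λ² - 39 - 27 = 400 - 66 ≡ 29; y = λ·(39 - 29) - 14 ≡ 3. → (29, 3)
7G: (29, 3) + (27, 18). λ = (18 - 3)/(27 - 29) ≡ 15/59 mod 61. 59⁻¹ ≡ 30 (mod 61), so λ ≡ 23.
  x = λ² - 29 - 27 = 529 - 56 ≡ 46; y = λ·(29 - 46) - 3 ≡ 33. → (46, 33)

(46, 33)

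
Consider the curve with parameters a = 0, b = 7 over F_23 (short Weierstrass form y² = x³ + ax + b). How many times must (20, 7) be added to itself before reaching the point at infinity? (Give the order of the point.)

2P: tangent at (20, 7): λ = (3·20² + 0)/(2·7) ≡ 4/14. 14⁻¹ ≡ 5 (mod 23) since 14·5 = 70 ≡ 1, so λ ≡ 4·5 ≡ 20.
  x = λ² - 20 - 20 = 400 - 40 ≡ 15; y = λ·(20 - 15) - 7 ≡ 1. → (15, 1)
3P: (15, 1) + (20, 7). λ = (7 - 1)/(20 - 15) ≡ 6/5 mod 23. 5⁻¹ ≡ 14 (mod 23), so λ ≡ 15.
  x = λ² - 15 - 20 = 225 - 35 ≡ 6; y = λ·(15 - 6) - 1 ≡ 19. → (6, 19)
4P: (6, 19) + (20, 7). λ = (7 - 19)/(20 - 6) ≡ 11/14 mod 23. 14⁻¹ ≡ 5 (mod 23), so λ ≡ 9.
  x = λ² - 6 - 20 = 81 - 26 ≡ 9; y = λ·(6 - 9) - 19 ≡ 0. → (9, 0)
5P: (9, 0) + (20, 7). λ = (7 - 0)/(20 - 9) ≡ 7/11 mod 23. 11⁻¹ ≡ 21 (mod 23) since 11·21 = 231 ≡ 1, so λ ≡ 9.
  x = λ² - 9 - 20 = 81 - 29 ≡ 6; y = λ·(9 - 6) - 0 ≡ 4. → (6, 4)
6P: (6, 4) + (20, 7). λ = (7 - 4)/(20 - 6) ≡ 3/14 mod 23. 14⁻¹ ≡ 5 (mod 23) since 14·5 = 70 ≡ 1, so λ ≡ 15.
  x = λ² - 6 - 20 = 225 - 26 ≡ 15; y = λ·(6 - 15) - 4 ≡ 22. → (15, 22)
7P: (15, 22) + (20, 7). λ = (7 - 22)/(20 - 15) ≡ 8/5 mod 23. 5⁻¹ ≡ 14 (mod 23), so λ ≡ 20.
  x = λ² - 15 - 20 = 400 - 35 ≡ 20; y = λ·(15 - 20) - 22 ≡ 16. → (20, 16)
8P: (20, 16) + (20, 7): same x and y₁ ≡ -y₂, so the sum is the point at infinity.
8P = the point at infinity, so the order is 8.

8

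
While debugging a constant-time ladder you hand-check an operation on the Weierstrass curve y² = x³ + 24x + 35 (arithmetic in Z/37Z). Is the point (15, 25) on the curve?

yes

y² = 25² ≡ 33; x³ + 24x + 35 = 3770 ≡ 33 (mod 37). 33 = 33.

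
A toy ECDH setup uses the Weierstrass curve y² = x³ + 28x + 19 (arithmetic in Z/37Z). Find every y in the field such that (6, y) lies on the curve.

12, 25

x³ + 28x + 19 = 403 ≡ 33 (mod 37).
Square roots of 33 mod 37: 12 and 25 (since 12² = 144 ≡ 33).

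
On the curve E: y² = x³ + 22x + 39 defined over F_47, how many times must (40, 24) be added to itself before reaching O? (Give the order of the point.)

2P: tangent at (40, 24): λ = (3·40² + 22)/(2·24) ≡ 28/1. 1⁻¹ ≡ 1 (mod 47) since 1·1 = 1 ≡ 1, so λ ≡ 28·1 ≡ 28.
  x = λ² - 40 - 40 = 784 - 80 ≡ 46; y = λ·(40 - 46) - 24 ≡ 43. → (46, 43)
3P: (46, 43) + (40, 24). λ = (24 - 43)/(40 - 46) ≡ 28/41 mod 47. 41⁻¹ ≡ 39 (mod 47) since 41·39 = 1599 ≡ 1, so λ ≡ 11.
  x = λ² - 46 - 40 = 121 - 86 ≡ 35; y = λ·(46 - 35) - 43 ≡ 31. → (35, 31)
4P: (35, 31) + (40, 24). λ = (24 - 31)/(40 - 35) ≡ 40/5 mod 47. 5⁻¹ ≡ 19 (mod 47), so λ ≡ 8.
  x = λ² - 35 - 40 = 64 - 75 ≡ 36; y = λ·(35 - 36) - 31 ≡ 8. → (36, 8)
5P: (36, 8) + (40, 24). λ = (24 - 8)/(40 - 36) ≡ 16/4 mod 47. 4⁻¹ ≡ 12 (mod 47), so λ ≡ 4.
  x = λ² - 36 - 40 = 16 - 76 ≡ 34; y = λ·(36 - 34) - 8 ≡ 0. → (34, 0)
6P: (34, 0) + (40, 24). λ = (24 - 0)/(40 - 34) ≡ 24/6 mod 47. 6⁻¹ ≡ 8 (mod 47), so λ ≡ 4.
  x = λ² - 34 - 40 = 16 - 74 ≡ 36; y = λ·(34 - 36) - 0 ≡ 39. → (36, 39)
7P: (36, 39) + (40, 24). λ = (24 - 39)/(40 - 36) ≡ 32/4 mod 47. 4⁻¹ ≡ 12 (mod 47) since 4·12 = 48 ≡ 1, so λ ≡ 8.
  x = λ² - 36 - 40 = 64 - 76 ≡ 35; y = λ·(36 - 35) - 39 ≡ 16. → (35, 16)
8P: (35, 16) + (40, 24). λ = (24 - 16)/(40 - 35) ≡ 8/5 mod 47. 5⁻¹ ≡ 19 (mod 47) since 5·19 = 95 ≡ 1, so λ ≡ 11.
  x = λ² - 35 - 40 = 121 - 75 ≡ 46; y = λ·(35 - 46) - 16 ≡ 4. → (46, 4)
9P: (46, 4) + (40, 24). λ = (24 - 4)/(40 - 46) ≡ 20/41 mod 47. 41⁻¹ ≡ 39 (mod 47), so λ ≡ 28.
  x = λ² - 46 - 40 = 784 - 86 ≡ 40; y = λ·(46 - 40) - 4 ≡ 23. → (40, 23)
10P: (40, 23) + (40, 24): same x and y₁ ≡ -y₂, so the sum is O.
10P = O, so the order is 10.

10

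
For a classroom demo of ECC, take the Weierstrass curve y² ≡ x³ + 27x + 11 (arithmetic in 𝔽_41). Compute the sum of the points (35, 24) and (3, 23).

(35, 24) + (3, 23). λ = (23 - 24)/(3 - 35) ≡ 40/9 mod 41. 9⁻¹ ≡ 32 (mod 41) since 9·32 = 288 ≡ 1, so λ ≡ 9.
  x = λ² - 35 - 3 = 81 - 38 ≡ 2; y = λ·(35 - 2) - 24 ≡ 27. → (2, 27)

(2, 27)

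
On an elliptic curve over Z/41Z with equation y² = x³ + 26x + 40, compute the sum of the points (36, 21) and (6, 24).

(36, 21) + (6, 24). λ = (24 - 21)/(6 - 36) ≡ 3/11 mod 41. 11⁻¹ ≡ 15 (mod 41), so λ ≡ 4.
  x = λ² - 36 - 6 = 16 - 42 ≡ 15; y = λ·(36 - 15) - 21 ≡ 22. → (15, 22)

(15, 22)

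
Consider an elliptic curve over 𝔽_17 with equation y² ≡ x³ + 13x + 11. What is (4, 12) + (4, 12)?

(10, 11)

tangent at (4, 12): λ = (3·4² + 13)/(2·12) ≡ 10/7. 7⁻¹ ≡ 5 (mod 17), so λ ≡ 10·5 ≡ 16.
  x = λ² - 4 - 4 = 256 - 8 ≡ 10; y = λ·(4 - 10) - 12 ≡ 11. → (10, 11)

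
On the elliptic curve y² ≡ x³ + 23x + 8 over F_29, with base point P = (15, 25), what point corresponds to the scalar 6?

O

Repeated addition: build up to 6P.
2P: tangent at (15, 25): λ = (3·15² + 23)/(2·25) ≡ 2/21. 21⁻¹ ≡ 18 (mod 29), so λ ≡ 2·18 ≡ 7.
  x = λ² - 15 - 15 = 49 - 30 ≡ 19; y = λ·(15 - 19) - 25 ≡ 5. → (19, 5)
3P: (19, 5) + (15, 25). λ = (25 - 5)/(15 - 19) ≡ 20/25 mod 29. 25⁻¹ ≡ 7 (mod 29), so λ ≡ 24.
  x = λ² - 19 - 15 = 576 - 34 ≡ 20; y = λ·(19 - 20) - 5 ≡ 0. → (20, 0)
4P: (20, 0) + (15, 25). λ = (25 - 0)/(15 - 20) ≡ 25/24 mod 29. 24⁻¹ ≡ 23 (mod 29), so λ ≡ 24.
  x = λ² - 20 - 15 = 576 - 35 ≡ 19; y = λ·(20 - 19) - 0 ≡ 24. → (19, 24)
5P: (19, 24) + (15, 25). λ = (25 - 24)/(15 - 19) ≡ 1/25 mod 29. 25⁻¹ ≡ 7 (mod 29), so λ ≡ 7.
  x = λ² - 19 - 15 = 49 - 34 ≡ 15; y = λ·(19 - 15) - 24 ≡ 4. → (15, 4)
6P: (15, 4) + (15, 25): same x and y₁ ≡ -y₂, so the sum is O.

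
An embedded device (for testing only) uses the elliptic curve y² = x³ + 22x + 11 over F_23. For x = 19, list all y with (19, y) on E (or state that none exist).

none

x³ + 22x + 11 = 7288 ≡ 20 (mod 23).
20 is a non-residue mod 23; no y exists.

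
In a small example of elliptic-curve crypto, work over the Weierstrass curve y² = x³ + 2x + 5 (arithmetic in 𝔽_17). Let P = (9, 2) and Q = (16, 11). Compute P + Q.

(9, 2) + (16, 11). λ = (11 - 2)/(16 - 9) ≡ 9/7 mod 17. 7⁻¹ ≡ 5 (mod 17), so λ ≡ 11.
  x = λ² - 9 - 16 = 121 - 25 ≡ 11; y = λ·(9 - 11) - 2 ≡ 10. → (11, 10)

(11, 10)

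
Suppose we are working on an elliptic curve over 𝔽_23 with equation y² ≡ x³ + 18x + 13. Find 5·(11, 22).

(0, 6)

Write G = (11, 22).
Repeated addition: build up to 5G.
2G: tangent at (11, 22): λ = (3·11² + 18)/(2·22) ≡ 13/21. 21⁻¹ ≡ 11 (mod 23), so λ ≡ 13·11 ≡ 5.
  x = λ² - 11 - 11 = 25 - 22 ≡ 3; y = λ·(11 - 3) - 22 ≡ 18. → (3, 18)
3G: (3, 18) + (11, 22). λ = (22 - 18)/(11 - 3) ≡ 4/8 mod 23. 8⁻¹ ≡ 3 (mod 23) since 8·3 = 24 ≡ 1, so λ ≡ 12.
  x = λ² - 3 - 11 = 144 - 14 ≡ 15; y = λ·(3 - 15) - 18 ≡ 22. → (15, 22)
4G: (15, 22) + (11, 22). λ = (22 - 22)/(11 - 15) ≡ 0/19 mod 23. 19⁻¹ ≡ 17 (mod 23), so λ ≡ 0.
  x = λ² - 15 - 11 = 0 - 26 ≡ 20; y = λ·(15 - 20) - 22 ≡ 1. → (20, 1)
5G: (20, 1) + (11, 22). λ = (22 - 1)/(11 - 20) ≡ 21/14 mod 23. 14⁻¹ ≡ 5 (mod 23), so λ ≡ 13.
  x = λ² - 20 - 11 = 169 - 31 ≡ 0; y = λ·(20 - 0) - 1 ≡ 6. → (0, 6)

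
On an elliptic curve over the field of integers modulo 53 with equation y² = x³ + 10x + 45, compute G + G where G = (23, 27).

tangent at (23, 27): λ = (3·23² + 10)/(2·27) ≡ 7/1. 1⁻¹ ≡ 1 (mod 53) since 1·1 = 1 ≡ 1, so λ ≡ 7·1 ≡ 7.
  x = λ² - 23 - 23 = 49 - 46 ≡ 3; y = λ·(23 - 3) - 27 ≡ 7. → (3, 7)

(3, 7)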